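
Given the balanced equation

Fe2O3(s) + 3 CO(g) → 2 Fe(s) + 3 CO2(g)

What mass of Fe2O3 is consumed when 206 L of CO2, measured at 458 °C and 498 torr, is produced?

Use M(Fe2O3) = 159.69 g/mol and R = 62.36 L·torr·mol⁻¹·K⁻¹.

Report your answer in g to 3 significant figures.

n(CO2) = PV/RT = (498 × 206) / (62.36 × 731.15) = 2.250 mol
n(Fe2O3) = (1/3) × 2.250 = 0.7500 mol
m(Fe2O3) = 0.7500 × 159.69 = 119.8 g

120 g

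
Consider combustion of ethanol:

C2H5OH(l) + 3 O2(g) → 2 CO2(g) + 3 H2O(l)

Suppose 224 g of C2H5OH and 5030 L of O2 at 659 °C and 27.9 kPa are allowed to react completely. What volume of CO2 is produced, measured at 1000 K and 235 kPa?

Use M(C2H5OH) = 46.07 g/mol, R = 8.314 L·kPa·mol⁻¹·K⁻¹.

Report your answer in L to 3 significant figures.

n(C2H5OH) = 224 / 46.07 = 4.862 mol
n(O2) = PV/RT = (27.9 × 5030) / (8.314 × 932.15) = 18.11 mol
For 4.862 mol C2H5OH, stoichiometry requires (3/1) × 4.862 = 14.59 mol O2; 18.11 mol is available, so C2H5OH is limiting.
n(CO2) = (2/1) × 4.862 = 9.724 mol
V(CO2) = nRT/P = 9.724 × 8.314 × 1000 / 235 = 344.0 L

344 L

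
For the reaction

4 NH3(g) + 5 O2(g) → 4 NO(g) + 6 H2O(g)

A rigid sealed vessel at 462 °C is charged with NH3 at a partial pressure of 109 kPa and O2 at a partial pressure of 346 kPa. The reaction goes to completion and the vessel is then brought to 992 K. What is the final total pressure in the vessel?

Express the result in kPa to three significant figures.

At constant V, partial pressures at 462 °C are proportional to moles, so apply stoichiometry directly to pressures.
P(O2) required for 109 kPa of NH3 = (5/4) × 109 = 136.2 kPa; available 346 kPa, so NH3 is limiting.
P(O2) remaining = 346 − (5/4) × 109 = 209.8 kPa
P(gaseous products) = (4+6)/4 × 109 = 272.5 kPa
P_total at 462 °C = 209.8 + 272.5 = 482.3 kPa
Scaling to 992 K: P = 482.3 × 992/735.15 = 650.8 kPa

651 kPa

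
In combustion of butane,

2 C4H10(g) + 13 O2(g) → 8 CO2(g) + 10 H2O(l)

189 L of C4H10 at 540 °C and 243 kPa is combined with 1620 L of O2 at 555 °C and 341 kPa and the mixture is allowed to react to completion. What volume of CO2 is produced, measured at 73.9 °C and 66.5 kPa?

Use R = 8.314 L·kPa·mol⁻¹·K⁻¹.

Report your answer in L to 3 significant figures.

1180 L

n(C4H10) = PV/RT = (243 × 189) / (8.314 × 813.15) = 6.793 mol
n(O2) = PV/RT = (341 × 1620) / (8.314 × 828.15) = 80.23 mol
For 6.793 mol C4H10, stoichiometry requires (13/2) × 6.793 = 44.15 mol O2; 80.23 mol is available, so C4H10 is limiting.
n(CO2) = (8/2) × 6.793 = 27.17 mol
V(CO2) = nRT/P = 27.17 × 8.314 × 347.05 / 66.5 = 1179 L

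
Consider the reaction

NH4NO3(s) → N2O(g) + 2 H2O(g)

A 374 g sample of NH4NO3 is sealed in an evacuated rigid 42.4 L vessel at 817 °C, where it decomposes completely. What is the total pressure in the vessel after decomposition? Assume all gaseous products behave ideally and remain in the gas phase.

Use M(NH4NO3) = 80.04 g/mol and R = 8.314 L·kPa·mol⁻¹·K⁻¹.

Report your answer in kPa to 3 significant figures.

3000 kPa

n(NH4NO3) = 374 / 80.04 = 4.673 mol
n(gas produced) = (3/1) × 4.673 = 14.02 mol
P = nRT/V = 14.02 × 8.314 × 1090.15 / 42.4 = 2997 kPa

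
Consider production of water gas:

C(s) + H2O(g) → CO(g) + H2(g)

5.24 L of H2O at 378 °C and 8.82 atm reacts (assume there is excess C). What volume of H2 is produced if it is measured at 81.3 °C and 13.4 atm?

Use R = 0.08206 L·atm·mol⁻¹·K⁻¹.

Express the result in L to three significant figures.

n(H2O) = PV/RT = (8.82 × 5.24) / (0.08206 × 651.15) = 0.8649 mol
n(H2) = (1/1) × 0.8649 = 0.8649 mol
V = nRT/P = 0.8649 × 0.08206 × 354.45 / 13.4 = 1.877 L

1.88 L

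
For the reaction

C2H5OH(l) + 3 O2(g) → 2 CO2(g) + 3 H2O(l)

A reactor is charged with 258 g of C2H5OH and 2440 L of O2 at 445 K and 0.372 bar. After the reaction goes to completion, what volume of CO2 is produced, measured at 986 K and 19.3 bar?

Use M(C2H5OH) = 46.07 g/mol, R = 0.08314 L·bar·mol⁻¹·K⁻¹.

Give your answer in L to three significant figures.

n(C2H5OH) = 258 / 46.07 = 5.600 mol
n(O2) = PV/RT = (0.372 × 2440) / (0.08314 × 445) = 24.53 mol
For 5.600 mol C2H5OH, stoichiometry requires (3/1) × 5.600 = 16.80 mol O2; 24.53 mol is available, so C2H5OH is limiting.
n(CO2) = (2/1) × 5.600 = 11.20 mol
V(CO2) = nRT/P = 11.20 × 0.08314 × 986 / 19.3 = 47.57 L

47.6 L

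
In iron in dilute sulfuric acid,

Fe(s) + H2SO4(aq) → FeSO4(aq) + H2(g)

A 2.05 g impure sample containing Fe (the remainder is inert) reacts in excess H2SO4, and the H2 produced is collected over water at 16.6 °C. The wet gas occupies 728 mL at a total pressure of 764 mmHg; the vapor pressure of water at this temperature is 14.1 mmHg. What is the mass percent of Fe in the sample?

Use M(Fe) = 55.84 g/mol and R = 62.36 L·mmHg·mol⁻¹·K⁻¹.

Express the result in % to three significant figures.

82.3 %

P(H2) = 764 − 14.1 = 749.9 mmHg
n(H2) = PV/RT = (749.9 × 0.7280) / (62.36 × 289.75) = 0.03021 mol
n(Fe) = (1/1) × 0.03021 = 0.03021 mol
m(Fe) = 0.03021 × 55.84 = 1.687 g
%Fe = 1.687 / 2.05 × 100 = 82.29%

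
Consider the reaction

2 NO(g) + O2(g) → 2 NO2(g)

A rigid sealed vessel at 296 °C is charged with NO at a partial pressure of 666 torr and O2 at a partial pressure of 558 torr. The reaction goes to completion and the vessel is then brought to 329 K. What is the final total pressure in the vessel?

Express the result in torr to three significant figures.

Because the vessel is rigid and T is held at 296 °C, work the stoichiometry in partial pressures (P_i = n_iRT/V).
P(O2) required for 666 torr of NO = (1/2) × 666 = 333.0 torr; available 558 torr, so NO is limiting.
P(O2) remaining = 558 − (1/2) × 666 = 225.0 torr
P(gaseous products) = (2)/2 × 666 = 666.0 torr
P_total at 296 °C = 225.0 + 666.0 = 891.0 torr
Scaling to 329 K: P = 891.0 × 329/569.15 = 515.0 torr

515 torr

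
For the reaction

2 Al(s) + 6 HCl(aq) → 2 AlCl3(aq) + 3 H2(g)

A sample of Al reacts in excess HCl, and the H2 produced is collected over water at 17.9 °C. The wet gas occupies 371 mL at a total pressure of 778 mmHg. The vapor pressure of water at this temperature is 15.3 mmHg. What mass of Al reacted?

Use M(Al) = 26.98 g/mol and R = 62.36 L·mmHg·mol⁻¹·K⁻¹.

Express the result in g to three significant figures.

P(H2) = 778 − 15.3 = 762.7 mmHg
n(H2) = PV/RT = (762.7 × 0.3710) / (62.36 × 291.05) = 0.01559 mol
n(Al) = (2/3) × 0.01559 = 0.01039 mol
m(Al) = 0.01039 × 26.98 = 0.2803 g

0.280 g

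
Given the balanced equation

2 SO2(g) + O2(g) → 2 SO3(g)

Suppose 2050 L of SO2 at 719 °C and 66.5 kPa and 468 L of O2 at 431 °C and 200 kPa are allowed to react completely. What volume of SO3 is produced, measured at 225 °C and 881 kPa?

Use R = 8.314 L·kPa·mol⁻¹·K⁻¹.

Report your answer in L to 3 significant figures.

77.7 L

n(SO2) = PV/RT = (66.5 × 2050) / (8.314 × 992.15) = 16.53 mol
n(O2) = PV/RT = (200 × 468) / (8.314 × 704.15) = 15.99 mol
For 16.53 mol SO2, stoichiometry requires (1/2) × 16.53 = 8.265 mol O2; 15.99 mol is available, so SO2 is limiting.
n(SO3) = (2/2) × 16.53 = 16.53 mol
V(SO3) = nRT/P = 16.53 × 8.314 × 498.15 / 881 = 77.71 L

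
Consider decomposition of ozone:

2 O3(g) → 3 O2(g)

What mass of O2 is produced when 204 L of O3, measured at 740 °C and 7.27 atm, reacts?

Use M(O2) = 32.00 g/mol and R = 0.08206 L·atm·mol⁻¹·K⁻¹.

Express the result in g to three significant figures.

856 g

n(O3) = PV/RT = (7.27 × 204) / (0.08206 × 1013.15) = 17.84 mol
n(O2) = (3/2) × 17.84 = 26.76 mol
m(O2) = 26.76 × 32.00 = 856.3 g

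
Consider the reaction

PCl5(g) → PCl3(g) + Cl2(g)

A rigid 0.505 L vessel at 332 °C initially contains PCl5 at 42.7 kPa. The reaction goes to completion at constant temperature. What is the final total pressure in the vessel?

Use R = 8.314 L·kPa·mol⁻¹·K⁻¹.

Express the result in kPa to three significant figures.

Rigid vessel, constant T ⇒ P scales with total gas moles (1 → 2).
P_final = (2/1) × 42.7 = 85.40 kPa

85.4 kPa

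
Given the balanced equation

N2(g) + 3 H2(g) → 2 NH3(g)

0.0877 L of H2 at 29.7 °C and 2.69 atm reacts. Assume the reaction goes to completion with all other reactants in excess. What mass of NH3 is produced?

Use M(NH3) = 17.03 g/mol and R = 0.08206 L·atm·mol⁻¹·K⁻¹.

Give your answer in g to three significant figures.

0.108 g

n(H2) = PV/RT = (2.69 × 0.0877) / (0.08206 × 302.85) = 0.009493 mol
n(NH3) = (2/3) × 0.009493 = 0.006329 mol
m(NH3) = 0.006329 × 17.03 = 0.1078 g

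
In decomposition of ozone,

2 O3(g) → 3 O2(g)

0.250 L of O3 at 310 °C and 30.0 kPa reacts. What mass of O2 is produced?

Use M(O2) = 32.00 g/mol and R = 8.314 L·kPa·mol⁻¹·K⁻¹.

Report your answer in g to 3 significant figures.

n(O3) = PV/RT = (30.0 × 0.250) / (8.314 × 583.15) = 0.001547 mol
n(O2) = (3/2) × 0.001547 = 0.002321 mol
m(O2) = 0.002321 × 32.00 = 0.07427 g

0.0743 g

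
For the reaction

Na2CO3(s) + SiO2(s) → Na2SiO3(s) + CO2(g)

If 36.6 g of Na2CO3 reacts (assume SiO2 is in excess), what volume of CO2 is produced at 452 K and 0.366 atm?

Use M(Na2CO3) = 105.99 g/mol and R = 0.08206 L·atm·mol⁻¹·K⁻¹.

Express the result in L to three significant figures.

35.0 L

n(Na2CO3) = 36.60 / 105.99 = 0.3453 mol
n(CO2) = (1/1) × 0.3453 = 0.3453 mol
V = nRT/P = 0.3453 × 0.08206 × 452 / 0.366 = 34.99 L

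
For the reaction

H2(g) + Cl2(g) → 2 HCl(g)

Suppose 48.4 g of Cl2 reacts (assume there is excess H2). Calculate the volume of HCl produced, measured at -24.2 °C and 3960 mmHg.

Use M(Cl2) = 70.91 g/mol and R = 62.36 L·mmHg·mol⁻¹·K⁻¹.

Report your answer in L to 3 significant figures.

5.35 L

n(Cl2) = 48.40 / 70.91 = 0.6826 mol
n(HCl) = (2/1) × 0.6826 = 1.365 mol
V = nRT/P = 1.365 × 62.36 × 248.95 / 3960 = 5.351 L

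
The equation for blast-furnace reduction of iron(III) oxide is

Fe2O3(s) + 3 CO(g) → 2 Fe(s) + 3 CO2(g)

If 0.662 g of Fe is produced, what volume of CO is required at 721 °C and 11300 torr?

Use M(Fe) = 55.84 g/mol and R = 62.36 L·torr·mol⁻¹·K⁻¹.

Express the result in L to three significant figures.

n(Fe) = 0.6620 / 55.84 = 0.01186 mol
n(CO) = (3/2) × 0.01186 = 0.01779 mol
V = nRT/P = 0.01779 × 62.36 × 994.15 / 11300 = 0.09760 L

0.0976 L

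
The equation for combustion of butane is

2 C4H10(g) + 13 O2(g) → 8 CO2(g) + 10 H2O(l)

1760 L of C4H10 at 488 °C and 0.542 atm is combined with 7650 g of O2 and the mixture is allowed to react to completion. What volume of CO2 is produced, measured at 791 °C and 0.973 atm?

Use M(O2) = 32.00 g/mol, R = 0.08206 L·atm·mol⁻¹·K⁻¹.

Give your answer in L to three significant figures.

5480 L

n(C4H10) = PV/RT = (0.542 × 1760) / (0.08206 × 761.15) = 15.27 mol
n(O2) = 7650 / 32.00 = 239.1 mol
For 15.27 mol C4H10, stoichiometry requires (13/2) × 15.27 = 99.25 mol O2; 239.1 mol is available, so C4H10 is limiting.
n(CO2) = (8/2) × 15.27 = 61.08 mol
V(CO2) = nRT/P = 61.08 × 0.08206 × 1064.15 / 0.973 = 5482 L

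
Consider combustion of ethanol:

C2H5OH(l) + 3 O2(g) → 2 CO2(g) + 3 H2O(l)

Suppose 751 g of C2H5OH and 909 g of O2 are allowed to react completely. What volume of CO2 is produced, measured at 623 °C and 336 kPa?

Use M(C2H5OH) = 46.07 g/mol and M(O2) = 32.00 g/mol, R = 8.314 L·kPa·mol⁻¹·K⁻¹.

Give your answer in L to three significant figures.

n(C2H5OH) = 751 / 46.07 = 16.30 mol
n(O2) = 909 / 32.00 = 28.41 mol
For 16.30 mol C2H5OH, stoichiometry requires (3/1) × 16.30 = 48.90 mol O2; 28.41 mol is available, so O2 is limiting.
n(CO2) = (2/3) × 28.41 = 18.94 mol
V(CO2) = nRT/P = 18.94 × 8.314 × 896.15 / 336 = 420.0 L

420 L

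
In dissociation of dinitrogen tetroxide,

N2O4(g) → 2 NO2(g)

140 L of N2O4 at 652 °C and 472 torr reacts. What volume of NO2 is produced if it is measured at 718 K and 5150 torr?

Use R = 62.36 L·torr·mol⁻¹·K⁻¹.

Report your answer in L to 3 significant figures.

n(N2O4) = PV/RT = (472 × 140) / (62.36 × 925.15) = 1.145 mol
n(NO2) = (2/1) × 1.145 = 2.290 mol
V = nRT/P = 2.290 × 62.36 × 718 / 5150 = 19.91 L

19.9 L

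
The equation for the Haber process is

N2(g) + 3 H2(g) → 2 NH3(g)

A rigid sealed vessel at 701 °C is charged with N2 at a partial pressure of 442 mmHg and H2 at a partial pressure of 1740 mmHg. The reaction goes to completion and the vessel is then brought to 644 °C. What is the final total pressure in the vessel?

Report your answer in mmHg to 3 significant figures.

1220 mmHg

At constant V, partial pressures at 701 °C are proportional to moles, so apply stoichiometry directly to pressures.
P(H2) required for 442 mmHg of N2 = (3/1) × 442 = 1326 mmHg; available 1740 mmHg, so N2 is limiting.
P(H2) remaining = 1740 − (3/1) × 442 = 414.0 mmHg
P(gaseous products) = (2)/1 × 442 = 884.0 mmHg
P_total at 701 °C = 414.0 + 884.0 = 1298 mmHg
Scaling to 644 °C: P = 1298 × 917.15/974.15 = 1222 mmHg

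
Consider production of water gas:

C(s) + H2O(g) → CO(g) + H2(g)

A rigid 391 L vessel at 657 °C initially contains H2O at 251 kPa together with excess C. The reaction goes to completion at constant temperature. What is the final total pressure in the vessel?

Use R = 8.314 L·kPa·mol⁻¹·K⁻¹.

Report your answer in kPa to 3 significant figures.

Rigid vessel, constant T ⇒ P scales with total gas moles (1 → 2).
P_final = (2/1) × 251 = 502.0 kPa

502 kPa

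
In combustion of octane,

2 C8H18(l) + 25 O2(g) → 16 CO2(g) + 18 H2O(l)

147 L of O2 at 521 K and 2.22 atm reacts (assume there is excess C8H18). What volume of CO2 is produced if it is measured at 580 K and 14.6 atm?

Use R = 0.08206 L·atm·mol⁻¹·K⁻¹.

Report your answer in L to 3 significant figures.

n(O2) = PV/RT = (2.22 × 147) / (0.08206 × 521) = 7.633 mol
n(CO2) = (16/25) × 7.633 = 4.885 mol
V = nRT/P = 4.885 × 0.08206 × 580 / 14.6 = 15.92 L

15.9 L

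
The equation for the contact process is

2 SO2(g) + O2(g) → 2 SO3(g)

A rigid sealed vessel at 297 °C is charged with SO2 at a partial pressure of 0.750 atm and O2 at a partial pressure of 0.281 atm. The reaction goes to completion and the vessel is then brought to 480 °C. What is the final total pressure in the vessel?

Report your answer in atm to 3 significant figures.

Because the vessel is rigid and T is held at 297 °C, work the stoichiometry in partial pressures (P_i = n_iRT/V).
P(O2) required for 0.750 atm of SO2 = (1/2) × 0.750 = 0.3750 atm; available 0.281 atm, so O2 is limiting.
P(SO2) remaining = 0.750 − (2/1) × 0.281 = 0.1880 atm
P(gaseous products) = (2)/1 × 0.281 = 0.5620 atm
P_total at 297 °C = 0.1880 + 0.5620 = 0.7500 atm
Scaling to 480 °C: P = 0.7500 × 753.15/570.15 = 0.9907 atm

0.991 atm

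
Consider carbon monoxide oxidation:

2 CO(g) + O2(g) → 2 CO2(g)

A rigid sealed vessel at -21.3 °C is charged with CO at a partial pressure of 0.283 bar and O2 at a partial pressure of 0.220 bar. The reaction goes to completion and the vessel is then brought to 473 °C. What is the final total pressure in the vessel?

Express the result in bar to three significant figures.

Because the vessel is rigid and T is held at -21.3 °C, work the stoichiometry in partial pressures (P_i = n_iRT/V).
P(O2) required for 0.283 bar of CO = (1/2) × 0.283 = 0.1415 bar; available 0.220 bar, so CO is limiting.
P(O2) remaining = 0.220 − (1/2) × 0.283 = 0.07850 bar
P(gaseous products) = (2)/2 × 0.283 = 0.2830 bar
P_total at -21.3 °C = 0.07850 + 0.2830 = 0.3615 bar
Scaling to 473 °C: P = 0.3615 × 746.15/251.85 = 1.071 bar

1.07 bar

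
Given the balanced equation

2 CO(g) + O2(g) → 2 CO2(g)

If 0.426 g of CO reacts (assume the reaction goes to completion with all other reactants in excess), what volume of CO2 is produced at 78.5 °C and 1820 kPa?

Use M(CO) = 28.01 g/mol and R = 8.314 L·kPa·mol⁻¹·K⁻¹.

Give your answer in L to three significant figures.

n(CO) = 0.4260 / 28.01 = 0.01521 mol
n(CO2) = (2/2) × 0.01521 = 0.01521 mol
V = nRT/P = 0.01521 × 8.314 × 351.65 / 1820 = 0.02443 L

0.0244 L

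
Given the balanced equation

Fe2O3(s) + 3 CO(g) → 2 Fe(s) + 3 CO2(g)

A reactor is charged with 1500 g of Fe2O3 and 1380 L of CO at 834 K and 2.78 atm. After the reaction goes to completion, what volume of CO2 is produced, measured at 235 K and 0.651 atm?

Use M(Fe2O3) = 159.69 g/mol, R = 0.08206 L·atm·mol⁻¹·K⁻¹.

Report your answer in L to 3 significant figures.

n(Fe2O3) = 1500 / 159.69 = 9.393 mol
n(CO) = PV/RT = (2.78 × 1380) / (0.08206 × 834) = 56.06 mol
For 9.393 mol Fe2O3, stoichiometry requires (3/1) × 9.393 = 28.18 mol CO; 56.06 mol is available, so Fe2O3 is limiting.
n(CO2) = (3/1) × 9.393 = 28.18 mol
V(CO2) = nRT/P = 28.18 × 0.08206 × 235 / 0.651 = 834.8 L

835 L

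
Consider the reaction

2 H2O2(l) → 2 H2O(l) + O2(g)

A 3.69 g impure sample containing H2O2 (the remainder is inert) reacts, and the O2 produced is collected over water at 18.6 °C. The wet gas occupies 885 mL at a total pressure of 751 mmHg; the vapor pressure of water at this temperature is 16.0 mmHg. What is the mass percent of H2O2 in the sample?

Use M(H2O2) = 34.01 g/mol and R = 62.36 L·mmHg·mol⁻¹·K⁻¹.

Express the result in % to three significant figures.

65.9 %

P(O2) = 751 − 16.0 = 735.0 mmHg
n(O2) = PV/RT = (735.0 × 0.8850) / (62.36 × 291.75) = 0.03575 mol
n(H2O2) = (2/1) × 0.03575 = 0.07150 mol
m(H2O2) = 0.07150 × 34.01 = 2.432 g
%H2O2 = 2.432 / 3.69 × 100 = 65.91%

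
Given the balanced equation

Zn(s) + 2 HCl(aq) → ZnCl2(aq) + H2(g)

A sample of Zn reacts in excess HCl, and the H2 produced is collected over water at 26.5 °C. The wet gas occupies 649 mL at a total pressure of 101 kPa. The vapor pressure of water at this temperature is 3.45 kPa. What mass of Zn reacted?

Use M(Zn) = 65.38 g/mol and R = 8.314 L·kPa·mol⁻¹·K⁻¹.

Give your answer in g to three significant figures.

1.66 g

P(H2) = 101 − 3.45 = 97.55 kPa
n(H2) = PV/RT = (97.55 × 0.6490) / (8.314 × 299.65) = 0.02541 mol
n(Zn) = (1/1) × 0.02541 = 0.02541 mol
m(Zn) = 0.02541 × 65.38 = 1.661 g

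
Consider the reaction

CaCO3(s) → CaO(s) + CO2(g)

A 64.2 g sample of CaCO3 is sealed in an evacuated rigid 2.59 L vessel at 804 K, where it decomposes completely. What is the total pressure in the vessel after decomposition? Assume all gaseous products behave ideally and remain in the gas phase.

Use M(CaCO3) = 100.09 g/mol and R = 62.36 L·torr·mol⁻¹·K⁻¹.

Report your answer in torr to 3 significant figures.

n(CaCO3) = 64.2 / 100.09 = 0.6414 mol
n(gas produced) = (1/1) × 0.6414 = 0.6414 mol
P = nRT/V = 0.6414 × 62.36 × 804 / 2.59 = 12420 torr

12400 torr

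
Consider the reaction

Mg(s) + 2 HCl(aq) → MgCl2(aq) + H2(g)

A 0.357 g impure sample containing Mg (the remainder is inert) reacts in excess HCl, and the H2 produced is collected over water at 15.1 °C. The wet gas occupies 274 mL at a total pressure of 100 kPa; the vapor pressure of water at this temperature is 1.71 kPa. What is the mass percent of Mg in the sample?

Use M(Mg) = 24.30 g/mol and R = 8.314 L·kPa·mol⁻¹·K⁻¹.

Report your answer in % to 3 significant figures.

P(H2) = 100 − 1.71 = 98.29 kPa
n(H2) = PV/RT = (98.29 × 0.2740) / (8.314 × 288.25) = 0.01124 mol
n(Mg) = (1/1) × 0.01124 = 0.01124 mol
m(Mg) = 0.01124 × 24.30 = 0.2731 g
%Mg = 0.2731 / 0.357 × 100 = 76.50%

76.5 %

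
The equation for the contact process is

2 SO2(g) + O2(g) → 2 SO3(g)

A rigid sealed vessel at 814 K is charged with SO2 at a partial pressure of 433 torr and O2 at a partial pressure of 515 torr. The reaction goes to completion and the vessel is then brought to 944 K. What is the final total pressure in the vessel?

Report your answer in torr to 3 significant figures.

848 torr

At constant V, partial pressures at 814 K are proportional to moles, so apply stoichiometry directly to pressures.
P(O2) required for 433 torr of SO2 = (1/2) × 433 = 216.5 torr; available 515 torr, so SO2 is limiting.
P(O2) remaining = 515 − (1/2) × 433 = 298.5 torr
P(gaseous products) = (2)/2 × 433 = 433.0 torr
P_total at 814 K = 298.5 + 433.0 = 731.5 torr
Scaling to 944 K: P = 731.5 × 944/814 = 848.3 torr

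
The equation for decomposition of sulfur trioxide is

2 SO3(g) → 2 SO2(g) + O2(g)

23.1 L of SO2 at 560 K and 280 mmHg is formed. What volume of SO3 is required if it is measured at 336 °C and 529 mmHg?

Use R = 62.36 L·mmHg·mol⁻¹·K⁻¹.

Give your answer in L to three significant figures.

13.3 L

n(SO2) = PV/RT = (280 × 23.1) / (62.36 × 560) = 0.1852 mol
n(SO3) = (2/2) × 0.1852 = 0.1852 mol
V = nRT/P = 0.1852 × 62.36 × 609.15 / 529 = 13.30 L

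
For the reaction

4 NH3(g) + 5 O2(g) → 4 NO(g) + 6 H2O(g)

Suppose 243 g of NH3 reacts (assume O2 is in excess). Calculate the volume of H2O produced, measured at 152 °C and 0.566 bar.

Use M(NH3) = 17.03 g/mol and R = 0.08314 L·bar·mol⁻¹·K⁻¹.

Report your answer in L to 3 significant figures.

1340 L

n(NH3) = 243.0 / 17.03 = 14.27 mol
n(H2O) = (6/4) × 14.27 = 21.41 mol
V = nRT/P = 21.41 × 0.08314 × 425.15 / 0.566 = 1337 L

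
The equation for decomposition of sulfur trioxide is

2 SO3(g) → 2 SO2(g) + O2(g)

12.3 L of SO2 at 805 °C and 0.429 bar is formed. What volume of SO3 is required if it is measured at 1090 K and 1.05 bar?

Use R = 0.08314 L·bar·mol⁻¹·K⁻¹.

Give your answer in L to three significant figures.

n(SO2) = PV/RT = (0.429 × 12.3) / (0.08314 × 1078.15) = 0.05887 mol
n(SO3) = (2/2) × 0.05887 = 0.05887 mol
V = nRT/P = 0.05887 × 0.08314 × 1090 / 1.05 = 5.081 L

5.08 L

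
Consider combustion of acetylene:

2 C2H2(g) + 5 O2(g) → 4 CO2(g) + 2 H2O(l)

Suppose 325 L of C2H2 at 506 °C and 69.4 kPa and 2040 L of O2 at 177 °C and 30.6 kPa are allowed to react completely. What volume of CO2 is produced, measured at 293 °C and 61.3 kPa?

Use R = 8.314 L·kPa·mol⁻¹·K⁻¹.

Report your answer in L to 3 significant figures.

535 L

n(C2H2) = PV/RT = (69.4 × 325) / (8.314 × 779.15) = 3.482 mol
n(O2) = PV/RT = (30.6 × 2040) / (8.314 × 450.15) = 16.68 mol
For 3.482 mol C2H2, stoichiometry requires (5/2) × 3.482 = 8.705 mol O2; 16.68 mol is available, so C2H2 is limiting.
n(CO2) = (4/2) × 3.482 = 6.964 mol
V(CO2) = nRT/P = 6.964 × 8.314 × 566.15 / 61.3 = 534.7 L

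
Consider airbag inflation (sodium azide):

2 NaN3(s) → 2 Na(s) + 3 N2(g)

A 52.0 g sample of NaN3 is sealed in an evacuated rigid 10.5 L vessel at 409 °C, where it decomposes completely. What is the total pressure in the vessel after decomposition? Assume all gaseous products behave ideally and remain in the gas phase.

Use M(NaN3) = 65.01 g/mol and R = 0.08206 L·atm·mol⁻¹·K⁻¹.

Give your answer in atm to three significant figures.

n(NaN3) = 52.0 / 65.01 = 0.7999 mol
n(gas produced) = (3/2) × 0.7999 = 1.200 mol
P = nRT/V = 1.200 × 0.08206 × 682.15 / 10.5 = 6.397 atm

6.40 atm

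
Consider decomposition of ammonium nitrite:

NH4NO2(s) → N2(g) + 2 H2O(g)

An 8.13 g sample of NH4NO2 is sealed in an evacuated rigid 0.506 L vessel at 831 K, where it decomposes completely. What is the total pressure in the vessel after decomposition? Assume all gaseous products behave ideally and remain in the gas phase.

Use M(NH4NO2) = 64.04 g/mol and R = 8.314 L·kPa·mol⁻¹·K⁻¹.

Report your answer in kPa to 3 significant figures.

5200 kPa

n(NH4NO2) = 8.13 / 64.04 = 0.1270 mol
n(gas produced) = (3/1) × 0.1270 = 0.3810 mol
P = nRT/V = 0.3810 × 8.314 × 831 / 0.506 = 5202 kPa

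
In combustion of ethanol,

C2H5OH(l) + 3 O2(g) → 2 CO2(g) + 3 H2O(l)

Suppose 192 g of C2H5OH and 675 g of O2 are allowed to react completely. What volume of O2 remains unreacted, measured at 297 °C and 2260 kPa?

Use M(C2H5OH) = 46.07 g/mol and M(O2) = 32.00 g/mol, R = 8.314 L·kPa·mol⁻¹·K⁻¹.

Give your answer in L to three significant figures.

n(C2H5OH) = 192 / 46.07 = 4.168 mol
n(O2) = 675 / 32.00 = 21.09 mol
For 4.168 mol C2H5OH, stoichiometry requires (3/1) × 4.168 = 12.50 mol O2; 21.09 mol is available, so C2H5OH is limiting.
n(O2) consumed = (3/1) × 4.168 = 12.50 mol; remaining = 21.09 − 12.50 = 8.590 mol
V(O2) = nRT/P = 8.590 × 8.314 × 570.15 / 2260 = 18.02 L

18.0 L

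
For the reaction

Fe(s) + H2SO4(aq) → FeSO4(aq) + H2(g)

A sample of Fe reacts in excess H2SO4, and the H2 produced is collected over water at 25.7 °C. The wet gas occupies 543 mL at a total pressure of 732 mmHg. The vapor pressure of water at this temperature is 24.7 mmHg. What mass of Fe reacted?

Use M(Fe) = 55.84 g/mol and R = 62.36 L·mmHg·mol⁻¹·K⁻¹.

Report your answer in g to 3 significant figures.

P(H2) = 732 − 24.7 = 707.3 mmHg
n(H2) = PV/RT = (707.3 × 0.5430) / (62.36 × 298.85) = 0.02061 mol
n(Fe) = (1/1) × 0.02061 = 0.02061 mol
m(Fe) = 0.02061 × 55.84 = 1.151 g

1.15 g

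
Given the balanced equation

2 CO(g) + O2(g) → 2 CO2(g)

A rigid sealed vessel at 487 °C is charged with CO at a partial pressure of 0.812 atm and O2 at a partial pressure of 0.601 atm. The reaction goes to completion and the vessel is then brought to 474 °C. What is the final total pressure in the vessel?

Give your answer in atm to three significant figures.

At constant V, partial pressures at 487 °C are proportional to moles, so apply stoichiometry directly to pressures.
P(O2) required for 0.812 atm of CO = (1/2) × 0.812 = 0.4060 atm; available 0.601 atm, so CO is limiting.
P(O2) remaining = 0.601 − (1/2) × 0.812 = 0.1950 atm
P(gaseous products) = (2)/2 × 0.812 = 0.8120 atm
P_total at 487 °C = 0.1950 + 0.8120 = 1.007 atm
Scaling to 474 °C: P = 1.007 × 747.15/760.15 = 0.9898 atm

0.990 atm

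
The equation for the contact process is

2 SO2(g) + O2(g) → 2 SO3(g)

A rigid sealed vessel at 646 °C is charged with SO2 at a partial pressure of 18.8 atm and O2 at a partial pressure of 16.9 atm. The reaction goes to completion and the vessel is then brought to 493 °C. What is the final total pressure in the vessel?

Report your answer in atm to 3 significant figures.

Because the vessel is rigid and T is held at 646 °C, work the stoichiometry in partial pressures (P_i = n_iRT/V).
P(O2) required for 18.8 atm of SO2 = (1/2) × 18.8 = 9.400 atm; available 16.9 atm, so SO2 is limiting.
P(O2) remaining = 16.9 − (1/2) × 18.8 = 7.500 atm
P(gaseous products) = (2)/2 × 18.8 = 18.80 atm
P_total at 646 °C = 7.500 + 18.80 = 26.30 atm
Scaling to 493 °C: P = 26.30 × 766.15/919.15 = 21.92 atm

21.9 atm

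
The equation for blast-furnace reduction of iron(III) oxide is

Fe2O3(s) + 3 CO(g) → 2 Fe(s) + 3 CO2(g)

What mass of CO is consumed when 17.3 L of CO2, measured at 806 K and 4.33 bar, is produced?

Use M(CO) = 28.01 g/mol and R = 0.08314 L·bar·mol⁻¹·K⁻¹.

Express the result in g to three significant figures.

n(CO2) = PV/RT = (4.33 × 17.3) / (0.08314 × 806) = 1.118 mol
n(CO) = (3/3) × 1.118 = 1.118 mol
m(CO) = 1.118 × 28.01 = 31.32 g

31.3 g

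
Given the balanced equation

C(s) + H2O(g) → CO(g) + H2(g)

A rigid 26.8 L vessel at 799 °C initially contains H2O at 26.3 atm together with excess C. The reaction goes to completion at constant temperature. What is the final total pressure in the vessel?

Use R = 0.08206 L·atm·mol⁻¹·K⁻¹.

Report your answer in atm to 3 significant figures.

52.6 atm

At constant T and V, P ∝ n(gas): 1 mol gas → 2 mol gas.
P_final = (2/1) × 26.3 = 52.60 atm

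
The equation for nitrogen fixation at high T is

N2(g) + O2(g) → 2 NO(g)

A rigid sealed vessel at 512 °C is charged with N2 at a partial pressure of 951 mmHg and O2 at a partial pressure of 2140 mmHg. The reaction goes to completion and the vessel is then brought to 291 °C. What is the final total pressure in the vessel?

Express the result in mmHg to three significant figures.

At constant V, partial pressures at 512 °C are proportional to moles, so apply stoichiometry directly to pressures.
P(O2) required for 951 mmHg of N2 = (1/1) × 951 = 951.0 mmHg; available 2140 mmHg, so N2 is limiting.
P(O2) remaining = 2140 − (1/1) × 951 = 1189 mmHg
P(gaseous products) = (2)/1 × 951 = 1902 mmHg
P_total at 512 °C = 1189 + 1902 = 3091 mmHg
Scaling to 291 °C: P = 3091 × 564.15/785.15 = 2221 mmHg

2220 mmHg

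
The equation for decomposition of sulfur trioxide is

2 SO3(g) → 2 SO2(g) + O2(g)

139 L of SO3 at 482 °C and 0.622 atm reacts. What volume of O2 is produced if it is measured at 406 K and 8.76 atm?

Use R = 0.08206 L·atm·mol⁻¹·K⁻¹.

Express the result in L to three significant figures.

2.65 L

n(SO3) = PV/RT = (0.622 × 139) / (0.08206 × 755.15) = 1.395 mol
n(O2) = (1/2) × 1.395 = 0.6975 mol
V = nRT/P = 0.6975 × 0.08206 × 406 / 8.76 = 2.653 L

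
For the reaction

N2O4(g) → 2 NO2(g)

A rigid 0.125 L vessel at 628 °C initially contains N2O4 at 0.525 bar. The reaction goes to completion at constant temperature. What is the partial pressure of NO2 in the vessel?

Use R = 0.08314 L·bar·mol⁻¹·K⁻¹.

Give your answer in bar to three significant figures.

1.05 bar

n(N2O4)₀ = PV/RT = (0.525 × 0.125) / (0.08314 × 901.15) = 0.0008759 mol
n(NO2) = (2/1) × 0.0008759 = 0.001752 mol
P(NO2) = nRT/V = 0.001752 × 0.08314 × 901.15 / 0.125 = 1.050 bar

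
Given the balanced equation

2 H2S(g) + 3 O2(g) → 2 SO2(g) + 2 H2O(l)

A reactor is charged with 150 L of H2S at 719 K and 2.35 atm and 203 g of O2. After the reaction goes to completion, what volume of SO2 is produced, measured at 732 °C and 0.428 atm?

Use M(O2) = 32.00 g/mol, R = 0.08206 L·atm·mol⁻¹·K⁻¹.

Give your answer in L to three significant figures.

815 L

n(H2S) = PV/RT = (2.35 × 150) / (0.08206 × 719) = 5.974 mol
n(O2) = 203 / 32.00 = 6.344 mol
For 5.974 mol H2S, stoichiometry requires (3/2) × 5.974 = 8.961 mol O2; 6.344 mol is available, so O2 is limiting.
n(SO2) = (2/3) × 6.344 = 4.229 mol
V(SO2) = nRT/P = 4.229 × 0.08206 × 1005.15 / 0.428 = 815.0 L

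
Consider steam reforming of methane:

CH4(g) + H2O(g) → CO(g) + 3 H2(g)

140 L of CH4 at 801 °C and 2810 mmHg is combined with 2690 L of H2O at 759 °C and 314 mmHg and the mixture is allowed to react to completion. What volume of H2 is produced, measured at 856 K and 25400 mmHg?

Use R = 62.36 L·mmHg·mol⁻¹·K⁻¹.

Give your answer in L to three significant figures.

37.0 L

n(CH4) = PV/RT = (2810 × 140) / (62.36 × 1074.15) = 5.873 mol
n(H2O) = PV/RT = (314 × 2690) / (62.36 × 1032.15) = 13.12 mol
For 5.873 mol CH4, stoichiometry requires (1/1) × 5.873 = 5.873 mol H2O; 13.12 mol is available, so CH4 is limiting.
n(H2) = (3/1) × 5.873 = 17.62 mol
V(H2) = nRT/P = 17.62 × 62.36 × 856 / 25400 = 37.03 L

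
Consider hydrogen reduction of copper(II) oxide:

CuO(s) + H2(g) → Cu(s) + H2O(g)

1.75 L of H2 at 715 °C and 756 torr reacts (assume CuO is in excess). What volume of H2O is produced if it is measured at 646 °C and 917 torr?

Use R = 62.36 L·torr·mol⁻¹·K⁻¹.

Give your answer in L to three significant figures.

n(H2) = PV/RT = (756 × 1.75) / (62.36 × 988.15) = 0.02147 mol
n(H2O) = (1/1) × 0.02147 = 0.02147 mol
V = nRT/P = 0.02147 × 62.36 × 919.15 / 917 = 1.342 L

1.34 L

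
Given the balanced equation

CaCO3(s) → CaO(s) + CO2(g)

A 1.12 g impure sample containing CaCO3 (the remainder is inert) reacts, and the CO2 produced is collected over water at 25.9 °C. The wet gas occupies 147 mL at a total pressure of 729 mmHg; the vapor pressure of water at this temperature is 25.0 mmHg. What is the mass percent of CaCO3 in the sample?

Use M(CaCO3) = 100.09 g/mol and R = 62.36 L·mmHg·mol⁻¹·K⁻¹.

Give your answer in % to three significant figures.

49.6 %

P(CO2) = 729 − 25.0 = 704.0 mmHg
n(CO2) = PV/RT = (704.0 × 0.1470) / (62.36 × 299.05) = 0.005549 mol
n(CaCO3) = (1/1) × 0.005549 = 0.005549 mol
m(CaCO3) = 0.005549 × 100.09 = 0.5554 g
%CaCO3 = 0.5554 / 1.12 × 100 = 49.59%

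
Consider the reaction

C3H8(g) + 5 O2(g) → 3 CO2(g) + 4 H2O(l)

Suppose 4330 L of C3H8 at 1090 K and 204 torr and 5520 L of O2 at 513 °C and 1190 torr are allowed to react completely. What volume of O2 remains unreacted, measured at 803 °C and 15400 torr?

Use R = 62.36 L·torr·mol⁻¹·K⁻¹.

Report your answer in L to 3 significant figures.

n(C3H8) = PV/RT = (204 × 4330) / (62.36 × 1090) = 13.00 mol
n(O2) = PV/RT = (1190 × 5520) / (62.36 × 786.15) = 134.0 mol
For 13.00 mol C3H8, stoichiometry requires (5/1) × 13.00 = 65.00 mol O2; 134.0 mol is available, so C3H8 is limiting.
n(O2) consumed = (5/1) × 13.00 = 65.00 mol; remaining = 134.0 − 65.00 = 69.00 mol
V(O2) = nRT/P = 69.00 × 62.36 × 1076.15 / 15400 = 300.7 L

301 L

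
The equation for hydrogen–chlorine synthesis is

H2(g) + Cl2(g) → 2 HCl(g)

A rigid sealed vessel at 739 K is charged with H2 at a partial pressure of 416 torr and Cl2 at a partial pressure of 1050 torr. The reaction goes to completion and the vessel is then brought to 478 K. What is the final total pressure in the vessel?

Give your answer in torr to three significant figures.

At constant V, partial pressures at 739 K are proportional to moles, so apply stoichiometry directly to pressures.
P(Cl2) required for 416 torr of H2 = (1/1) × 416 = 416.0 torr; available 1050 torr, so H2 is limiting.
P(Cl2) remaining = 1050 − (1/1) × 416 = 634.0 torr
P(gaseous products) = (2)/1 × 416 = 832.0 torr
P_total at 739 K = 634.0 + 832.0 = 1466 torr
Scaling to 478 K: P = 1466 × 478/739 = 948.2 torr

948 torr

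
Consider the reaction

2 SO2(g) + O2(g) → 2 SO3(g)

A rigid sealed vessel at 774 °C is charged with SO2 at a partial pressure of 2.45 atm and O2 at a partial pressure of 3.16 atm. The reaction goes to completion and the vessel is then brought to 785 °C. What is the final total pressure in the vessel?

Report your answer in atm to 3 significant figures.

4.43 atm

With V and T fixed, P_i ∝ n_i, so the mole ratios apply directly to partial pressures at 774 °C.
P(O2) required for 2.45 atm of SO2 = (1/2) × 2.45 = 1.225 atm; available 3.16 atm, so SO2 is limiting.
P(O2) remaining = 3.16 − (1/2) × 2.45 = 1.935 atm
P(gaseous products) = (2)/2 × 2.45 = 2.450 atm
P_total at 774 °C = 1.935 + 2.450 = 4.385 atm
Scaling to 785 °C: P = 4.385 × 1058.15/1047.15 = 4.431 atm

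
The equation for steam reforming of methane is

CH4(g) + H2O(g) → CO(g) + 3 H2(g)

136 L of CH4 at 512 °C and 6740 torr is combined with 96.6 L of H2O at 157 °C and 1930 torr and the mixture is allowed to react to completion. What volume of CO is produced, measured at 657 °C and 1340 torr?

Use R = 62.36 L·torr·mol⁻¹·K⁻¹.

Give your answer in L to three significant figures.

n(CH4) = PV/RT = (6740 × 136) / (62.36 × 785.15) = 18.72 mol
n(H2O) = PV/RT = (1930 × 96.6) / (62.36 × 430.15) = 6.950 mol
For 18.72 mol CH4, stoichiometry requires (1/1) × 18.72 = 18.72 mol H2O; 6.950 mol is available, so H2O is limiting.
n(CO) = (1/1) × 6.950 = 6.950 mol
V(CO) = nRT/P = 6.950 × 62.36 × 930.15 / 1340 = 300.8 L

301 L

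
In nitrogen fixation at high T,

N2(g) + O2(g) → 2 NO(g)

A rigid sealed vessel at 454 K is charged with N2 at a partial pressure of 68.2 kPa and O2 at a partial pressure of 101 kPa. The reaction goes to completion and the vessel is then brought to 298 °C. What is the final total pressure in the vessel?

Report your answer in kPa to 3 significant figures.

Because the vessel is rigid and T is held at 454 K, work the stoichiometry in partial pressures (P_i = n_iRT/V).
P(O2) required for 68.2 kPa of N2 = (1/1) × 68.2 = 68.20 kPa; available 101 kPa, so N2 is limiting.
P(O2) remaining = 101 − (1/1) × 68.2 = 32.80 kPa
P(gaseous products) = (2)/1 × 68.2 = 136.4 kPa
P_total at 454 K = 32.80 + 136.4 = 169.2 kPa
Scaling to 298 °C: P = 169.2 × 571.15/454 = 212.9 kPa

213 kPa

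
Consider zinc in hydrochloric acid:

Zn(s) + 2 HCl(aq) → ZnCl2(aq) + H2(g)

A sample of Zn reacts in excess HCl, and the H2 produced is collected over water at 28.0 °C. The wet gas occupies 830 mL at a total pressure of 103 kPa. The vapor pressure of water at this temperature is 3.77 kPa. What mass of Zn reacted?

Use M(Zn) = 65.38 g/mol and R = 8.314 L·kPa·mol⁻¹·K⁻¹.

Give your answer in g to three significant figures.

2.15 g

P(H2) = 103 − 3.77 = 99.23 kPa
n(H2) = PV/RT = (99.23 × 0.8300) / (8.314 × 301.15) = 0.03289 mol
n(Zn) = (1/1) × 0.03289 = 0.03289 mol
m(Zn) = 0.03289 × 65.38 = 2.150 g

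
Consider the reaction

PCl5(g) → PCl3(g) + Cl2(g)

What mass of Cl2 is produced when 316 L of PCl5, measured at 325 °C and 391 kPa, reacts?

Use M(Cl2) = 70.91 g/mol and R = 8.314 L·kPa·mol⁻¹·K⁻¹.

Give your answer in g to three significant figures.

n(PCl5) = PV/RT = (391 × 316) / (8.314 × 598.15) = 24.85 mol
n(Cl2) = (1/1) × 24.85 = 24.85 mol
m(Cl2) = 24.85 × 70.91 = 1762 g

1760 g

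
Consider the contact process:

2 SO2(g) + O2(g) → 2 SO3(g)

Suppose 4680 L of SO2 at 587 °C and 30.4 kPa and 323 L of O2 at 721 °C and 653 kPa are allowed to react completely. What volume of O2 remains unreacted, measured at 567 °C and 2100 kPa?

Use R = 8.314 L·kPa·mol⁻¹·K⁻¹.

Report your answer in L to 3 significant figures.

51.8 L

n(SO2) = PV/RT = (30.4 × 4680) / (8.314 × 860.15) = 19.89 mol
n(O2) = PV/RT = (653 × 323) / (8.314 × 994.15) = 25.52 mol
For 19.89 mol SO2, stoichiometry requires (1/2) × 19.89 = 9.945 mol O2; 25.52 mol is available, so SO2 is limiting.
n(O2) consumed = (1/2) × 19.89 = 9.945 mol; remaining = 25.52 − 9.945 = 15.57 mol
V(O2) = nRT/P = 15.57 × 8.314 × 840.15 / 2100 = 51.79 L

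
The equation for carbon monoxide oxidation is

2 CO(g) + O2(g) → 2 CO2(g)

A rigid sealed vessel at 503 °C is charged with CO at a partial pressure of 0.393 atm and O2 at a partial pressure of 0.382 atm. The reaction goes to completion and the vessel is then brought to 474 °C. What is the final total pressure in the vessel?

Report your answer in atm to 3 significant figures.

Because the vessel is rigid and T is held at 503 °C, work the stoichiometry in partial pressures (P_i = n_iRT/V).
P(O2) required for 0.393 atm of CO = (1/2) × 0.393 = 0.1965 atm; available 0.382 atm, so CO is limiting.
P(O2) remaining = 0.382 − (1/2) × 0.393 = 0.1855 atm
P(gaseous products) = (2)/2 × 0.393 = 0.3930 atm
P_total at 503 °C = 0.1855 + 0.3930 = 0.5785 atm
Scaling to 474 °C: P = 0.5785 × 747.15/776.15 = 0.5569 atm

0.557 atm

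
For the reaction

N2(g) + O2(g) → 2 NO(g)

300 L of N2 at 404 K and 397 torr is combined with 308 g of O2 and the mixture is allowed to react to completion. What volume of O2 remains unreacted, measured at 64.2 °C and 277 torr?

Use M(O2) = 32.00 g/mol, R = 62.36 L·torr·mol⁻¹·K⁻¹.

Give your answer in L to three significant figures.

372 L

n(N2) = PV/RT = (397 × 300) / (62.36 × 404) = 4.727 mol
n(O2) = 308 / 32.00 = 9.625 mol
For 4.727 mol N2, stoichiometry requires (1/1) × 4.727 = 4.727 mol O2; 9.625 mol is available, so N2 is limiting.
n(O2) consumed = (1/1) × 4.727 = 4.727 mol; remaining = 9.625 − 4.727 = 4.898 mol
V(O2) = nRT/P = 4.898 × 62.36 × 337.35 / 277 = 372.0 L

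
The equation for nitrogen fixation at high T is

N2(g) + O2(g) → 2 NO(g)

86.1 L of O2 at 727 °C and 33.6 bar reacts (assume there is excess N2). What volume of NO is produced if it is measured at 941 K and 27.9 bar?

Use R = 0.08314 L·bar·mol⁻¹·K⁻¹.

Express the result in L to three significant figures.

n(O2) = PV/RT = (33.6 × 86.1) / (0.08314 × 1000.15) = 34.79 mol
n(NO) = (2/1) × 34.79 = 69.58 mol
V = nRT/P = 69.58 × 0.08314 × 941 / 27.9 = 195.1 L

195 L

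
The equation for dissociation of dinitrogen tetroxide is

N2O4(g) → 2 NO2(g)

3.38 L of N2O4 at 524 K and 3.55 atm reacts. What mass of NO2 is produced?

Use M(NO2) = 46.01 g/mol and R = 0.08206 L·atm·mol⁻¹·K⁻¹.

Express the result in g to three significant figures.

n(N2O4) = PV/RT = (3.55 × 3.38) / (0.08206 × 524) = 0.2791 mol
n(NO2) = (2/1) × 0.2791 = 0.5582 mol
m(NO2) = 0.5582 × 46.01 = 25.68 g

25.7 g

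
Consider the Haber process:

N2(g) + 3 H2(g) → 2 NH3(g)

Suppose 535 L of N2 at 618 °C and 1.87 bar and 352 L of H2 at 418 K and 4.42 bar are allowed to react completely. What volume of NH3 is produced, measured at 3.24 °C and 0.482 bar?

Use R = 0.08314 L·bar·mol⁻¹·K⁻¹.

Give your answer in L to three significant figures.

1290 L

n(N2) = PV/RT = (1.87 × 535) / (0.08314 × 891.15) = 13.50 mol
n(H2) = PV/RT = (4.42 × 352) / (0.08314 × 418) = 44.77 mol
For 13.50 mol N2, stoichiometry requires (3/1) × 13.50 = 40.50 mol H2; 44.77 mol is available, so N2 is limiting.
n(NH3) = (2/1) × 13.50 = 27.00 mol
V(NH3) = nRT/P = 27.00 × 0.08314 × 276.39 / 0.482 = 1287 L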